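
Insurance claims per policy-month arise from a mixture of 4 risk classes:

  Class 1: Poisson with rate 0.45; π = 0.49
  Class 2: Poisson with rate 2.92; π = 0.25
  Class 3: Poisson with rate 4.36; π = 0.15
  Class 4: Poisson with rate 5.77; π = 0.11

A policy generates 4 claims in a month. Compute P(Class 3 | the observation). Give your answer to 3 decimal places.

0.335

The responsibility of component k is π_k f_k(x) divided by Σ_j π_j f_j(x).
Component likelihoods at x = 4 claims:
  f_1 = 0.00108945
  f_2 = 0.163373
  f_3 = 0.192403
  f_4 = 0.144083
Weight by the priors:
  π_1·f_1 = 0.49 × 0.00108945 = 0.000533829
  π_2·f_2 = 0.25 × 0.163373 = 0.0408432
  π_3·f_3 = 0.15 × 0.192403 = 0.0288604
  π_4·f_4 = 0.11 × 0.144083 = 0.0158491
Denominator: 0.000533829 + 0.0408432 + 0.0288604 + 0.0158491 = 0.0860866
P(Class 3 | the observation) ≈ 0.335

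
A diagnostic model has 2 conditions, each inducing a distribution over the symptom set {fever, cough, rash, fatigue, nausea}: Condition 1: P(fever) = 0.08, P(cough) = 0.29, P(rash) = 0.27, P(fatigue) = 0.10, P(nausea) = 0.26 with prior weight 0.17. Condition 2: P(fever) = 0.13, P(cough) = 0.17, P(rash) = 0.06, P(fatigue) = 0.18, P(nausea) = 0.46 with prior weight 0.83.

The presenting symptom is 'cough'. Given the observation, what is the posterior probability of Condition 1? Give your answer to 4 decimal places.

By Bayes' theorem, P(k | x) = P(Z=k) f_k(x) / Σ_j P(Z=j) f_j(x).
Categorical probabilities:
  p_1 = P(cough | comp) = 0.29
  p_2 = P(cough | comp) = 0.17
Weight by the priors:
  P(Z=1)·p_1 = 0.17 × 0.29 = 0.0493
  P(Z=2)·p_2 = 0.83 × 0.17 = 0.1411
Sum: 0.0493 + 0.1411 = 0.1904
So the posterior for Condition 1 is 0.0493 / 0.1904 ≈ 0.2589.

0.2589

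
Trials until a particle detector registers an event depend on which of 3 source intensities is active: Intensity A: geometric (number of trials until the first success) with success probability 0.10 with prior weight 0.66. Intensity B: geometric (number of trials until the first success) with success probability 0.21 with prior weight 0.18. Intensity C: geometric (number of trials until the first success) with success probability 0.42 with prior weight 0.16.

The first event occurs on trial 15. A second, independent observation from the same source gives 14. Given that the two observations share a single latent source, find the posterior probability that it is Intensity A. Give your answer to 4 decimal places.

Posterior ∝ prior × likelihood, so P(k | x) ∝ π_k f_k(x); normalise over all components.
Since both observations come from the same component, the likelihood for component k is f_k(x₁)·f_k(x₂).
  L_A = [0.10·(1−0.10)^14 = 0.10·0.228768 = 0.0228768] × [0.0254187] = 0.000581497
  L_B = [0.21·(1−0.21)^14 = 0.21·0.036879 = 0.00774459] × [0.00980328] = 7.59224e-05
  L_C = [0.42·(1−0.42)^14 = 0.42·0.000487519 = 0.000204758] × [0.000353031] = 7.2286e-08
Prior × likelihood for each component:
  π_A·L_A = 0.66 × 0.000581497 = 0.000383788
  π_B·L_B = 0.18 × 7.59224e-05 = 1.3666e-05
  π_C·L_C = 0.16 × 7.2286e-08 = 1.15658e-08
Denominator: 0.000383788 + 1.3666e-05 + 1.15658e-08 = 0.000397466
P(Intensity A | x₁,x₂) = 0.000383788 / 0.000397466 ≈ 0.9656

0.9656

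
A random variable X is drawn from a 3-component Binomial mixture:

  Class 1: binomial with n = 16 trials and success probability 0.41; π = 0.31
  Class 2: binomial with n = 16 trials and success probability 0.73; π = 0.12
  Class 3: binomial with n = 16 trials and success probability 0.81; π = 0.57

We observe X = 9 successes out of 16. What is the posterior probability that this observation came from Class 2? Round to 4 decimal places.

Apply Bayes' rule: the posterior for each component is proportional to its prior times its likelihood at x.
Binomial probabilities:
  L_1 = C(16,9)·0.41^9·0.59^7 = 11440·0.000327382·0.0248865 = 0.0932062
  L_2 = C(16,9)·0.73^9·0.27^7 = 11440·0.0588716·0.000104604 = 0.0704495
  L_3 = C(16,9)·0.81^9·0.19^7 = 11440·0.150095·8.93872e-06 = 0.0153485
Unnormalised posteriors:
  π_1·L_1 = 0.31 × 0.0932062 = 0.0288939
  π_2·L_2 = 0.12 × 0.0704495 = 0.00845394
  π_3·L_3 = 0.57 × 0.0153485 = 0.00874865
Denominator: 0.0288939 + 0.00845394 + 0.00874865 = 0.0460965
P(Class 2 | 9 successes out of 16) ≈ 0.1834

0.1834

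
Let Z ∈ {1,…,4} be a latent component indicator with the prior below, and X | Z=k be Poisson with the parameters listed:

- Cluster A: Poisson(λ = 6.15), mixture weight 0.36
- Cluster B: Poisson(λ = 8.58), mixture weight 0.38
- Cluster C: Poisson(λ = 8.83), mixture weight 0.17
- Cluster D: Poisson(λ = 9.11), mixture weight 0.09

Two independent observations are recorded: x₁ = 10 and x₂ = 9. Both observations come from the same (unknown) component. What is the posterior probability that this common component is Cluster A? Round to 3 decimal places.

By Bayes' theorem, P(k | x) = π_k f_k(x) / Σ_j π_j f_j(x).
Since both observations come from the same component, the likelihood for component k is f_k(x₁)·f_k(x₂).
  L_A = [0.0455069] × [0.0739949] = 0.00336728
  L_B = [0.111909] × [0.13043] = 0.0145962
  L_C = [0.116151] × [0.131542] = 0.0152787
  L_D = [0.119949] × [0.131668] = 0.0157935
Weight by the priors:
  π_A·L_A = 0.36 × 0.00336728 = 0.00121222
  π_B·L_B = 0.38 × 0.0145962 = 0.00554655
  π_C·L_C = 0.17 × 0.0152787 = 0.00259738
  π_D·L_D = 0.09 × 0.0157935 = 0.00142141
Denominator: 0.00121222 + 0.00554655 + 0.00259738 + 0.00142141 = 0.0107776
P(Cluster A | x) ≈ 0.112

0.112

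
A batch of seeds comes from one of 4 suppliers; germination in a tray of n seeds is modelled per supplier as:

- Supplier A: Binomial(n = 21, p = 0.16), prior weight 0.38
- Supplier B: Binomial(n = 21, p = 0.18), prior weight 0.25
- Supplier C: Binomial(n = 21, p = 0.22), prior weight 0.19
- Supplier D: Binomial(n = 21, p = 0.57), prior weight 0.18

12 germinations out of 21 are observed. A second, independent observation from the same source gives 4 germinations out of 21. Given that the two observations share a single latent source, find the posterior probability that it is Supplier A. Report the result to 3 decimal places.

The responsibility of component k is w_k f_k(x) divided by Σ_j w_j f_j(x).
Since both observations come from the same component, the likelihood for component k is f_k(x₁)·f_k(x₂).
  L_A = [1.72265e-05] × [0.202438] = 3.4873e-06
  L_B = [5.69952e-05] × [0.215273] = 1.22695e-05
  L_C = [0.000403801] × [0.205288] = 8.28954e-05
  L_D = [0.173763] × [0.000371131] = 6.4489e-05
Prior × likelihood for each component:
  w_A·L_A = 0.38 × 3.4873e-06 = 1.32517e-06
  w_B·L_B = 0.25 × 1.22695e-05 = 3.06739e-06
  w_C·L_C = 0.19 × 8.28954e-05 = 1.57501e-05
  w_D·L_D = 0.18 × 6.4489e-05 = 1.1608e-05
Sum: 1.32517e-06 + 3.06739e-06 + 1.57501e-05 + 1.1608e-05 = 3.17507e-05
P(Supplier A | x) = 1.32517e-06 / 3.17507e-05 ≈ 0.042

0.042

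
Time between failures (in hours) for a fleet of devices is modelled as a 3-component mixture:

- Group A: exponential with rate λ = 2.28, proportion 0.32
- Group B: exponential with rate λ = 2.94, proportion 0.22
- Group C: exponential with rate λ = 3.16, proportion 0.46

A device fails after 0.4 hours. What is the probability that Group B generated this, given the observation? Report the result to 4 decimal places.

0.2209

By Bayes' theorem, P(k | x) = π_k f_k(x) / Σ_j π_j f_j(x).
Evaluate each component's likelihood at the observed value:
  L_A = 2.28·e^(−2.28·0.4) = 2.28·e^(−0.9120) = 0.915922
  L_B = 2.94·e^(−2.94·0.4) = 2.94·e^(−1.1760) = 0.90702
  L_C = 3.16·e^(−3.16·0.4) = 3.16·e^(−1.2640) = 0.892768
Weight by the priors:
  π_A·L_A = 0.32 × 0.915922 = 0.293095
  π_B·L_B = 0.22 × 0.90702 = 0.199544
  π_C·L_C = 0.46 × 0.892768 = 0.410674
Marginal: 0.293095 + 0.199544 + 0.410674 = 0.903313
P(Group B | data) = 0.199544 / 0.903313 ≈ 0.2209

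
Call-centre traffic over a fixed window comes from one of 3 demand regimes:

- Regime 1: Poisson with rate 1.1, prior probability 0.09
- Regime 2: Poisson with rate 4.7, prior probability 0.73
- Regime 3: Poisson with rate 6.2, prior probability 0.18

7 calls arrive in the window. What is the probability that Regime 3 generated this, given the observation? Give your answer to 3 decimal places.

Posterior ∝ prior × likelihood, so P(k | x) ∝ w_k f_k(x); normalise over all components.
Evaluate each component's likelihood at the observed value:
  p_1 = e^(−1.1)·1.1^7/7! = 0.000128705
  p_2 = e^(−4.7)·4.7^7/7! = 0.0914261
  p_3 = e^(−6.2)·6.2^7/7! = 0.141803
Weight by the priors:
  w_1·p_1 = 0.09 × 0.000128705 = 1.15834e-05
  w_2·p_2 = 0.73 × 0.0914261 = 0.0667411
  w_3·p_3 = 0.18 × 0.141803 = 0.0255245
Normaliser: 1.15834e-05 + 0.0667411 + 0.0255245 = 0.0922772
Responsibility of Regime 3: 0.0255245 / 0.0922772 ≈ 0.277

0.277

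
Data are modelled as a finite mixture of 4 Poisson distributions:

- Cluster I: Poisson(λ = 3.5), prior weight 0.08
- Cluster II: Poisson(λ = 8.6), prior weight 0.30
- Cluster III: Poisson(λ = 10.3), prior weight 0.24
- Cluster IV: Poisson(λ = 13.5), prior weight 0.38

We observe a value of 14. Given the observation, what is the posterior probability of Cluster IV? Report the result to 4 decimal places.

Apply Bayes' rule: the posterior for each component is proportional to its prior times its likelihood at x.
Component likelihoods at x = 14:
  L_I = 1.43388e-05
  L_II = 0.0255645
  L_III = 0.0583552
  L_IV = 0.105024
Unnormalised posteriors:
  w_I·L_I = 0.08 × 1.43388e-05 = 1.14711e-06
  w_II·L_II = 0.30 × 0.0255645 = 0.00766935
  w_III·L_III = 0.24 × 0.0583552 = 0.0140053
  w_IV·L_IV = 0.38 × 0.105024 = 0.0399092
Normaliser: 1.14711e-06 + 0.00766935 + 0.0140053 + 0.0399092 = 0.0615849
So the posterior for Cluster IV is 0.0399092 / 0.0615849 ≈ 0.6480.

0.6480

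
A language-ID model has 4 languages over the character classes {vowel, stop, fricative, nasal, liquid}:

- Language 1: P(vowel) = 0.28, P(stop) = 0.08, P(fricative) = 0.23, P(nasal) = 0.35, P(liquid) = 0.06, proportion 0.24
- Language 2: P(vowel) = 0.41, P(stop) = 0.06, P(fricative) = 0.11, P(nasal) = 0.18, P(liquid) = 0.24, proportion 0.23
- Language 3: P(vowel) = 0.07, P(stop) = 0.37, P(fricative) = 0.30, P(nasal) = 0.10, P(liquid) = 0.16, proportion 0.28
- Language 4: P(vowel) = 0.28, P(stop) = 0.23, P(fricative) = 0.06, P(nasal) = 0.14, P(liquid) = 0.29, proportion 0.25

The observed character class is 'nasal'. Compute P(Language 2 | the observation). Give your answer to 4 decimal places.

0.2197

Posterior ∝ prior × likelihood, so P(k | x) ∝ π_k f_k(x); normalise over all components.
Evaluate each component's likelihood at the observed value:
  p_1 = 0.35
  p_2 = 0.18
  p_3 = 0.1
  p_4 = 0.14
Unnormalised posteriors:
  π_1·p_1 = 0.24 × 0.35 = 0.084
  π_2·p_2 = 0.23 × 0.18 = 0.0414
  π_3·p_3 = 0.28 × 0.1 = 0.028
  π_4·p_4 = 0.25 × 0.14 = 0.035
Marginal: 0.084 + 0.0414 + 0.028 + 0.035 = 0.1884
P(Language 2 | the observation) ≈ 0.2197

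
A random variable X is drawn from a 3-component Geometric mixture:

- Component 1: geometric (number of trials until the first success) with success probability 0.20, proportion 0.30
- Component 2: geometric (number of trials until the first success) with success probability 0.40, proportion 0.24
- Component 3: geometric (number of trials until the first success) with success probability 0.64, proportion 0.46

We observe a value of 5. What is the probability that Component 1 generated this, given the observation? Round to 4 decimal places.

P(component k | x) = P(Z=k)·f_k(x) / marginal(x), where marginal(x) = Σ_j P(Z=j)·f_j(x).
Component likelihoods at x = 5:
  f_1 = 0.08192
  f_2 = 0.05184
  f_3 = 0.0107495
Prior × likelihood for each component:
  P(Z=1)·f_1 = 0.30 × 0.08192 = 0.024576
  P(Z=2)·f_2 = 0.24 × 0.05184 = 0.0124416
  P(Z=3)·f_3 = 0.46 × 0.0107495 = 0.00494479
Marginal: 0.024576 + 0.0124416 + 0.00494479 = 0.0419624
P(Component 1 | data) ≈ 0.5857

0.5857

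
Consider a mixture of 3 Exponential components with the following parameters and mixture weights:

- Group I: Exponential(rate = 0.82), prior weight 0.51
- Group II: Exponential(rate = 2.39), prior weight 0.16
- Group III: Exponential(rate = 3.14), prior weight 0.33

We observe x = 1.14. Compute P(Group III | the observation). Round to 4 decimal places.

0.1324

Apply Bayes' rule: the posterior for each component is proportional to its prior times its likelihood at x.
Component likelihoods at x = 1.14:
  p_I = 0.82·e^(−0.82·1.14) = 0.82·e^(−0.9348) = 0.321985
  p_II = 2.39·e^(−2.39·1.14) = 2.39·e^(−2.7246) = 0.156718
  p_III = 3.14·e^(−3.14·1.14) = 3.14·e^(−3.5796) = 0.0875647
Multiply by the mixture weights:
  w_I·p_I = 0.51 × 0.321985 = 0.164212
  w_II·p_II = 0.16 × 0.156718 = 0.0250749
  w_III·p_III = 0.33 × 0.0875647 = 0.0288964
Denominator: 0.164212 + 0.0250749 + 0.0288964 = 0.218183
So the posterior for Group III is 0.0288964 / 0.218183 ≈ 0.1324.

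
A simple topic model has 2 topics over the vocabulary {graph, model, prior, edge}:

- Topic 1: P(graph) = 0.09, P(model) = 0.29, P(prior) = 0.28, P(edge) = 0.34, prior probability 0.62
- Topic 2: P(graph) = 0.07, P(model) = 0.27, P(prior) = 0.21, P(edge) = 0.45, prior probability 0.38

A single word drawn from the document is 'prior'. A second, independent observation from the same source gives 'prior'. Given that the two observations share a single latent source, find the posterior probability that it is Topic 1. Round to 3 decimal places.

0.744

Posterior ∝ prior × likelihood, so P(k | x) ∝ π_k f_k(x); normalise over all components.
Since both observations come from the same component, the likelihood for component k is f_k(x₁)·f_k(x₂).
  p_1 = [P(prior | comp) = 0.28] × [0.28] = 0.0784
  p_2 = [P(prior | comp) = 0.21] × [0.21] = 0.0441
Multiply by the mixture weights:
  π_1·p_1 = 0.62 × 0.0784 = 0.048608
  π_2·p_2 = 0.38 × 0.0441 = 0.016758
Evidence: 0.048608 + 0.016758 = 0.065366
P(Topic 1 | x) = 0.048608 / 0.065366 ≈ 0.744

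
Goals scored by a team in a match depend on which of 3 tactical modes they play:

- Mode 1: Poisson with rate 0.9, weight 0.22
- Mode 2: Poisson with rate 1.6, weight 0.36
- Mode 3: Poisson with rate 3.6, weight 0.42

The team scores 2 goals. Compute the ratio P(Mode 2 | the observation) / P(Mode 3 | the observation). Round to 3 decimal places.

Since P(k|x) ∝ P(Z=k) f_k(x), the posterior odds are P(Z=i) f_i(x) / (P(Z=j) f_j(x)).
Component likelihoods at x = 2 goals:
  L_1 = e^(−0.9)·0.9^2/2! = 0.164661
  L_2 = e^(−1.6)·1.6^2/2! = 0.258428
  L_3 = e^(−3.6)·3.6^2/2! = 0.177058
Posterior odds = (P(Z=2)·L_2) / (P(Z=3)·L_3) = (0.36·0.258428) / (0.42·0.177058) = 0.0930339 / 0.0743642 ≈ 1.251

1.251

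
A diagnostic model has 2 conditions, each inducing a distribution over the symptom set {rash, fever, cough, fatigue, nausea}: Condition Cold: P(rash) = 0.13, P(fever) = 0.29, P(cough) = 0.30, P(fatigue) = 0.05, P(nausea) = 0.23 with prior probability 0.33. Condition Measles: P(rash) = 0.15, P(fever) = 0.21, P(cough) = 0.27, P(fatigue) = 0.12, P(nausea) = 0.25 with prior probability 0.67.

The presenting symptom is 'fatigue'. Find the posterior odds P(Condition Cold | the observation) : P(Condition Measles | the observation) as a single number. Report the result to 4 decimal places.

The posterior odds equal the prior odds times the likelihood ratio: (π_i/π_j)·(f_i(x)/f_j(x)).
Evaluate each component's likelihood at the observed value:
  f_Cold = 0.05
  f_Measles = 0.12
Posterior odds = (π_Cold·f_Cold) / (π_Measles·f_Measles) = (0.33·0.05) / (0.67·0.12) = 0.0165 / 0.0804 ≈ 0.2052

0.2052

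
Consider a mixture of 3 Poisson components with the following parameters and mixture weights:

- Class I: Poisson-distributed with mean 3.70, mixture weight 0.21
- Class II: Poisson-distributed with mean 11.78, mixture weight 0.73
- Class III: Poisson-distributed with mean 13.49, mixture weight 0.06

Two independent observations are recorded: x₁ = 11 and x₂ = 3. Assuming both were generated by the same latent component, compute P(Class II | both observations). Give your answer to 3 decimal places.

By Bayes' theorem, P(k | x) = π_k f_k(x) / Σ_j π_j f_j(x).
Since both observations come from the same component, the likelihood for component k is f_k(x₁)·f_k(x₂).
  f_I = [e^(−3.70)·3.70^11/11! = 0.00110198] × [0.20872] = 0.000230005
  f_II = [e^(−11.78)·11.78^11/11! = 0.116266] × [0.00208591] = 0.000242521
  f_III = [e^(−13.49)·13.49^11/11! = 0.0933992] × [0.000566568] = 5.2917e-05
Unnormalised posteriors:
  π_I·f_I = 0.21 × 0.000230005 = 4.83011e-05
  π_II·f_II = 0.73 × 0.000242521 = 0.00017704
  π_III·f_III = 0.06 × 5.2917e-05 = 3.17502e-06
Sum: 4.83011e-05 + 0.00017704 + 3.17502e-06 = 0.000228516
P(Class II | data) = 0.00017704 / 0.000228516 ≈ 0.775

0.775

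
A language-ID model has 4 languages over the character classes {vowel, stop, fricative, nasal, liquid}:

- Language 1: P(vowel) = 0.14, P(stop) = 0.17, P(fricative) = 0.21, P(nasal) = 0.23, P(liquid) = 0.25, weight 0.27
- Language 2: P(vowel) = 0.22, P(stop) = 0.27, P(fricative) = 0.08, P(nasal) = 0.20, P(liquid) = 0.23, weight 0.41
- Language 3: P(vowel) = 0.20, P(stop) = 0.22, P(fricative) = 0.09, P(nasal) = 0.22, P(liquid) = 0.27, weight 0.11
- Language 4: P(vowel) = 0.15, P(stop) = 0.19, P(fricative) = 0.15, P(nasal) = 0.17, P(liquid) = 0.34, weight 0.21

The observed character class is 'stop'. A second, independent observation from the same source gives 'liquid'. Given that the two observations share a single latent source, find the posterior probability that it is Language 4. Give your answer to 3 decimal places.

P(component k | x) = w_k·f_k(x) / marginal(x), where marginal(x) = Σ_j w_j·f_j(x).
Since both observations come from the same component, the likelihood for component k is f_k(x₁)·f_k(x₂).
  p_1 = [P(stop | comp) = 0.17] × [0.25] = 0.0425
  p_2 = [P(stop | comp) = 0.27] × [0.23] = 0.0621
  p_3 = [P(stop | comp) = 0.22] × [0.27] = 0.0594
  p_4 = [P(stop | comp) = 0.19] × [0.34] = 0.0646
Prior × likelihood for each component:
  w_1·p_1 = 0.27 × 0.0425 = 0.011475
  w_2·p_2 = 0.41 × 0.0621 = 0.025461
  w_3·p_3 = 0.11 × 0.0594 = 0.006534
  w_4·p_4 = 0.21 × 0.0646 = 0.013566
Denominator: 0.011475 + 0.025461 + 0.006534 + 0.013566 = 0.057036
P(Language 4 | x) = 0.013566 / 0.057036 ≈ 0.238

0.238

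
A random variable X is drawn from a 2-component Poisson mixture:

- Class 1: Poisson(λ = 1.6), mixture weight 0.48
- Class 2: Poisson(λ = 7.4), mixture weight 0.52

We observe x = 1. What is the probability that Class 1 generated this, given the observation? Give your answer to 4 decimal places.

P(component k | x) = P(Z=k)·f_k(x) / marginal(x), where marginal(x) = Σ_j P(Z=j)·f_j(x).
Evaluate each component's likelihood at the observed value:
  L_1 = e^(−1.6)·1.6^1/1! = 0.323034
  L_2 = e^(−7.4)·7.4^1/1! = 0.00452327
Weight by the priors:
  P(Z=1)·L_1 = 0.48 × 0.323034 = 0.155057
  P(Z=2)·L_2 = 0.52 × 0.00452327 = 0.0023521
Normaliser: 0.155057 + 0.0023521 = 0.157409
So the posterior for Class 1 is 0.155057 / 0.157409 ≈ 0.9851.

0.9851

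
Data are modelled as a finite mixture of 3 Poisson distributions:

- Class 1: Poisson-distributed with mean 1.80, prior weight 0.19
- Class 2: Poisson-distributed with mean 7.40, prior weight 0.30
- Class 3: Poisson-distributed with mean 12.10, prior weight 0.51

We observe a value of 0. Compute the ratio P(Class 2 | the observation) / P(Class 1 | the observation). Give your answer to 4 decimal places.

0.0058

The posterior odds equal the prior odds times the likelihood ratio: (π_i/π_j)·(f_i(x)/f_j(x)).
Evaluate each component's likelihood at the observed value:
  p_1 = 0.165299
  p_2 = 0.000611253
  p_3 = 5.55951e-06
0.000183376 / 0.0314068 ≈ 0.0058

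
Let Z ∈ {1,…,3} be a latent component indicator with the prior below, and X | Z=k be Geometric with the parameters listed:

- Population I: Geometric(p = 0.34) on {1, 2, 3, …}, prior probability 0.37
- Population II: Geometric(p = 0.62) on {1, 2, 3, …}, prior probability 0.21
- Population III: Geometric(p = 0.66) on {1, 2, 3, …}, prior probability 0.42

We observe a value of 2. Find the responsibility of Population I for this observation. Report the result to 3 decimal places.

P(component k | x) = w_k·f_k(x) / marginal(x), where marginal(x) = Σ_j w_j·f_j(x).
Evaluate each component's likelihood at the observed value:
  p_I = 0.34·(1−0.34)^1 = 0.34·0.66 = 0.2244
  p_II = 0.62·(1−0.62)^1 = 0.62·0.38 = 0.2356
  p_III = 0.66·(1−0.66)^1 = 0.66·0.34 = 0.2244
Multiply by the mixture weights:
  w_I·p_I = 0.37 × 0.2244 = 0.083028
  w_II·p_II = 0.21 × 0.2356 = 0.049476
  w_III·p_III = 0.42 × 0.2244 = 0.094248
Marginal: 0.083028 + 0.049476 + 0.094248 = 0.226752
P(Population I | data) ≈ 0.366

0.366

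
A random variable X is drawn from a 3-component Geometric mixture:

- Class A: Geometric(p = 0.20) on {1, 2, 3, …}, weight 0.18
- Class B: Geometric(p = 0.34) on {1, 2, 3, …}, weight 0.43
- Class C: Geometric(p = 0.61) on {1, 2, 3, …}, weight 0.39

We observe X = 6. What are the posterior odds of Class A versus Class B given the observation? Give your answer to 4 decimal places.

The posterior odds equal the prior odds times the likelihood ratio: (π_i/π_j)·(f_i(x)/f_j(x)).
Evaluate each component's likelihood at the observed value:
  L_A = 0.065536
  L_B = 0.0425793
  L_C = 0.00550368
Posterior odds = (π_A·L_A) / (π_B·L_B) = (0.18·0.065536) / (0.43·0.0425793) = 0.0117965 / 0.0183091 ≈ 0.6443

0.6443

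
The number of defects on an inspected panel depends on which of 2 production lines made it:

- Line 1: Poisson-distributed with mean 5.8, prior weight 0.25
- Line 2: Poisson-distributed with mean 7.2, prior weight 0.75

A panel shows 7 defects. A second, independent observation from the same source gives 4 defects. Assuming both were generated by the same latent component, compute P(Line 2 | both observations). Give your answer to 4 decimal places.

The responsibility of component k is w_k f_k(x) divided by Σ_j w_j f_j(x).
Since both observations come from the same component, the likelihood for component k is f_k(x₁)·f_k(x₂).
  L_1 = [e^(−5.8)·5.8^7/7! = 0.132635] × [0.142755] = 0.0189343
  L_2 = [e^(−7.2)·7.2^7/7! = 0.148586] × [0.0835985] = 0.0124215
Multiply by the mixture weights:
  w_1·L_1 = 0.25 × 0.0189343 = 0.00473358
  w_2·L_2 = 0.75 × 0.0124215 = 0.00931615
Sum: 0.00473358 + 0.00931615 = 0.0140497
Responsibility of Line 2: 0.00931615 / 0.0140497 ≈ 0.6631

0.6631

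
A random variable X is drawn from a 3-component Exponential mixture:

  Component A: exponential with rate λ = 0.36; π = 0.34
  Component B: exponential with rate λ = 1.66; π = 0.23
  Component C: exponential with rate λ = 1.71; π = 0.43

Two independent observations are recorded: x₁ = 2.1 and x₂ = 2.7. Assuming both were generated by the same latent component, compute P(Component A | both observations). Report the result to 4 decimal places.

Apply Bayes' rule: the posterior for each component is proportional to its prior times its likelihood at x.
Since both observations come from the same component, the likelihood for component k is f_k(x₁)·f_k(x₂).
  L_A = [0.169035] × [0.136197] = 0.0230221
  L_B = [0.0508344] × [0.0187759] = 0.00095446
  L_C = [0.047146] × [0.0168989] = 0.000796715
Multiply by the mixture weights:
  π_A·L_A = 0.34 × 0.0230221 = 0.0078275
  π_B·L_B = 0.23 × 0.00095446 = 0.000219526
  π_C·L_C = 0.43 × 0.000796715 = 0.000342588
Denominator: 0.0078275 + 0.000219526 + 0.000342588 = 0.00838961
Responsibility of Component A: 0.0078275 / 0.00838961 ≈ 0.9330

0.9330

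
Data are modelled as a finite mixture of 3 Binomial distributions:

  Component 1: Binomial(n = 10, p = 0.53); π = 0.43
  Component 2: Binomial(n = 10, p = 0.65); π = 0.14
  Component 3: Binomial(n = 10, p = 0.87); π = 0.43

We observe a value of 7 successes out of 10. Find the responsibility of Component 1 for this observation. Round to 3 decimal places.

0.446

Apply Bayes' rule: the posterior for each component is proportional to its prior times its likelihood at x.
Binomial probabilities:
  L_1 = 0.146354
  L_2 = 0.25222
  L_3 = 0.0994595
Weight by the priors:
  w_1·L_1 = 0.43 × 0.146354 = 0.0629324
  w_2·L_2 = 0.14 × 0.25222 = 0.0353107
  w_3·L_3 = 0.43 × 0.0994595 = 0.0427676
Evidence: 0.0629324 + 0.0353107 + 0.0427676 = 0.141011
Responsibility of Component 1: 0.0629324 / 0.141011 ≈ 0.446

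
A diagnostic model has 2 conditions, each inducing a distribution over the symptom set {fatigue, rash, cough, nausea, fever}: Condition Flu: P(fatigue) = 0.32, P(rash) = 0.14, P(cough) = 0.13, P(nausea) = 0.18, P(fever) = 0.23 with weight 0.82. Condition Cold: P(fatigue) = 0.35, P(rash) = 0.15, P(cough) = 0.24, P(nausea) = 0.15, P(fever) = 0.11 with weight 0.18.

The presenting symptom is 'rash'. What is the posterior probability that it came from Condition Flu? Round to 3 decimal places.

By Bayes' theorem, P(k | x) = w_k f_k(x) / Σ_j w_j f_j(x).
Component likelihoods at x = 'rash':
  p_Flu = 0.14
  p_Cold = 0.15
Prior × likelihood for each component:
  w_Flu·p_Flu = 0.82 × 0.14 = 0.1148
  w_Cold·p_Cold = 0.18 × 0.15 = 0.027
Evidence: 0.1148 + 0.027 = 0.1418
P(Condition Flu | 'rash') ≈ 0.810

0.810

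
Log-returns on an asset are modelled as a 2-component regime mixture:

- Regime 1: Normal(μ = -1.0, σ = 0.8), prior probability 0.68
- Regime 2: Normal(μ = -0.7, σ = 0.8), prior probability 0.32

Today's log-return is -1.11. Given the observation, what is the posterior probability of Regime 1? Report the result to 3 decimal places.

0.706

The responsibility of component k is w_k f_k(x) divided by Σ_j w_j f_j(x).
Component likelihoods at x = -1.11:
  f_1 = 0.493986
  f_2 = 0.437306
Unnormalised posteriors:
  w_1·f_1 = 0.68 × 0.493986 = 0.33591
  w_2·f_2 = 0.32 × 0.437306 = 0.139938
Normaliser: 0.33591 + 0.139938 = 0.475848
P(Regime 1 | x) ≈ 0.706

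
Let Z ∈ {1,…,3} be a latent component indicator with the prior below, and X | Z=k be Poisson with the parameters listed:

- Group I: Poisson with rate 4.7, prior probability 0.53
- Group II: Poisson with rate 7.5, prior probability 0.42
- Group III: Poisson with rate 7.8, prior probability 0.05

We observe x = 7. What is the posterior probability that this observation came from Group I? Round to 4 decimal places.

0.4137

P(component k | x) = π_k·f_k(x) / marginal(x), where marginal(x) = Σ_j π_j·f_j(x).
Component likelihoods at x = 7:
  f_I = 0.0914261
  f_II = 0.146484
  f_III = 0.142802
Prior × likelihood for each component:
  π_I·f_I = 0.53 × 0.0914261 = 0.0484559
  π_II·f_II = 0.42 × 0.146484 = 0.0615232
  π_III·f_III = 0.05 × 0.142802 = 0.00714011
Evidence: 0.0484559 + 0.0615232 + 0.00714011 = 0.117119
P(Group I | the observation) = 0.0484559 / 0.117119 ≈ 0.4137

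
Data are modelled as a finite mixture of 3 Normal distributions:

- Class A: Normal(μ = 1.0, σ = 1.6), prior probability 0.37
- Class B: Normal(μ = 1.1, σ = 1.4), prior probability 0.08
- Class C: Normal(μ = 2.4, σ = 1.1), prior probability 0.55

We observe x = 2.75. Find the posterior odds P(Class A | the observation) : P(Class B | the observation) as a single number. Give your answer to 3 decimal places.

4.456

The posterior odds equal the prior odds times the likelihood ratio: (w_i/w_j)·(f_i(x)/f_j(x)).
Component likelihoods at x = 2.75:
  p_A = (1/(1.6·√(2π)))·exp(−(2.75−1.0)²/(2·1.6²)) = 0.249339·exp(-0.59814) = 0.137094
  p_B = (1/(1.4·√(2π)))·exp(−(2.75−1.1)²/(2·1.4²)) = 0.284959·exp(-0.69452) = 0.142285
  p_C = (1/(1.1·√(2π)))·exp(−(2.75−2.4)²/(2·1.1²)) = 0.362675·exp(-0.05062) = 0.344773
0.0507249 / 0.0113828 ≈ 4.456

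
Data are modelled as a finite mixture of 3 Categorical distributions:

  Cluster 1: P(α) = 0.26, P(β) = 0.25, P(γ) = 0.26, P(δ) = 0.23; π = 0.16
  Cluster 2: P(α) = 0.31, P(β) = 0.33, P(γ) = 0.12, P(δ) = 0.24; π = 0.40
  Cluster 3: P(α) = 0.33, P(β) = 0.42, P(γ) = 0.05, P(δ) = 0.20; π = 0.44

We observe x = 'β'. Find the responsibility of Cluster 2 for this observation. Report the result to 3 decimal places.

Posterior ∝ prior × likelihood, so P(k | x) ∝ π_k f_k(x); normalise over all components.
Component likelihoods at x = 'β':
  L_1 = P(β | comp) = 0.25
  L_2 = P(β | comp) = 0.33
  L_3 = P(β | comp) = 0.42
Prior × likelihood for each component:
  π_1·L_1 = 0.16 × 0.25 = 0.04
  π_2·L_2 = 0.40 × 0.33 = 0.132
  π_3·L_3 = 0.44 × 0.42 = 0.1848
Sum: 0.04 + 0.132 + 0.1848 = 0.3568
P(Cluster 2 | data) ≈ 0.370

0.370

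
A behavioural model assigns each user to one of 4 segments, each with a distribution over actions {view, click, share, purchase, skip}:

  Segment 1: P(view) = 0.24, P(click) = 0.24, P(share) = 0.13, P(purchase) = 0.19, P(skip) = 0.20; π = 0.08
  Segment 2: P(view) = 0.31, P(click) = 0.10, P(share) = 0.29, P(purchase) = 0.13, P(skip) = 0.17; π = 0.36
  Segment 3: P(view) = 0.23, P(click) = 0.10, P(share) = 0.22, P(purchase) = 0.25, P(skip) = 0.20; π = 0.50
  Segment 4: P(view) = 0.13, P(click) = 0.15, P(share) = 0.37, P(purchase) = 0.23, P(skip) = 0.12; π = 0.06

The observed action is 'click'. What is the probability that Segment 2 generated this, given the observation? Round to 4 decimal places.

0.3152

By Bayes' theorem, P(k | x) = w_k f_k(x) / Σ_j w_j f_j(x).
Evaluate each component's likelihood at the observed value:
  f_1 = 0.24
  f_2 = 0.1
  f_3 = 0.1
  f_4 = 0.15
Unnormalised posteriors:
  w_1·f_1 = 0.08 × 0.24 = 0.0192
  w_2·f_2 = 0.36 × 0.1 = 0.036
  w_3·f_3 = 0.50 × 0.1 = 0.05
  w_4·f_4 = 0.06 × 0.15 = 0.009
Marginal: 0.0192 + 0.036 + 0.05 + 0.009 = 0.1142
Responsibility of Segment 2: 0.036 / 0.1142 ≈ 0.3152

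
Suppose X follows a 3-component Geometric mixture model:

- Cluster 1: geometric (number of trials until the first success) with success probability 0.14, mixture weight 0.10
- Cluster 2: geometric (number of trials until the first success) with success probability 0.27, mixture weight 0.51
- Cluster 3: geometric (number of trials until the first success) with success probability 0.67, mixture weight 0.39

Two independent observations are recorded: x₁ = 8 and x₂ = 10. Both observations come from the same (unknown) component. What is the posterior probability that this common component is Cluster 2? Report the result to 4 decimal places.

0.5795

Posterior ∝ prior × likelihood, so P(k | x) ∝ π_k f_k(x); normalise over all components.
Since both observations come from the same component, the likelihood for component k is f_k(x₁)·f_k(x₂).
  p_1 = [0.0487099] × [0.0360258] = 0.00175481
  p_2 = [0.029828] × [0.0158953] = 0.000474125
  p_3 = [0.000285544] × [3.10957e-05] = 8.87918e-09
Unnormalised posteriors:
  π_1·p_1 = 0.10 × 0.00175481 = 0.000175481
  π_2·p_2 = 0.51 × 0.000474125 = 0.000241804
  π_3·p_3 = 0.39 × 8.87918e-09 = 3.46288e-09
Sum: 0.000175481 + 0.000241804 + 3.46288e-09 = 0.000417289
P(Cluster 2 | data) = 0.000241804 / 0.000417289 ≈ 0.5795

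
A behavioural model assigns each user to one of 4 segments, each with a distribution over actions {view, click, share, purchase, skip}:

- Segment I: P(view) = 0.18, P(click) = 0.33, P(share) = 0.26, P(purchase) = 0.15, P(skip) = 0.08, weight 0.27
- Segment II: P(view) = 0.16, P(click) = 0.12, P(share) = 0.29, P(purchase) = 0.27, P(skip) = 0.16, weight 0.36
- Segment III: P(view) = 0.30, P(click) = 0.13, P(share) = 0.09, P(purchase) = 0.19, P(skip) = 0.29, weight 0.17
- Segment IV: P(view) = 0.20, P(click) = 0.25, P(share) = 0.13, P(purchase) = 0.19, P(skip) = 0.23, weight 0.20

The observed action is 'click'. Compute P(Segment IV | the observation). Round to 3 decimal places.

The responsibility of component k is π_k f_k(x) divided by Σ_j π_j f_j(x).
Component likelihoods at x = 'click':
  L_I = 0.33
  L_II = 0.12
  L_III = 0.13
  L_IV = 0.25
Prior × likelihood for each component:
  π_I·L_I = 0.27 × 0.33 = 0.0891
  π_II·L_II = 0.36 × 0.12 = 0.0432
  π_III·L_III = 0.17 × 0.13 = 0.0221
  π_IV·L_IV = 0.20 × 0.25 = 0.05
Normaliser: 0.0891 + 0.0432 + 0.0221 + 0.05 = 0.2044
P(Segment IV | x) = 0.05 / 0.2044 ≈ 0.245

0.245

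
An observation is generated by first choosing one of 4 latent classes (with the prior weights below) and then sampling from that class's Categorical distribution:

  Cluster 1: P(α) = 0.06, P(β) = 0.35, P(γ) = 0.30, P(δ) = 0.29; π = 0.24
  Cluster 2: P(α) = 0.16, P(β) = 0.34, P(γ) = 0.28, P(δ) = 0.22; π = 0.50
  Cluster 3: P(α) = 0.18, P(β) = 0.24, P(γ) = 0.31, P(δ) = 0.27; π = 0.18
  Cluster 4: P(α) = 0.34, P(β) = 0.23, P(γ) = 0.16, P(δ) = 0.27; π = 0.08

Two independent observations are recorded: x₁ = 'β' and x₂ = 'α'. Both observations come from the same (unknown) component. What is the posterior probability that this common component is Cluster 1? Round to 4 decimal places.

0.1089

The responsibility of component k is P(Z=k) f_k(x) divided by Σ_j P(Z=j) f_j(x).
Since both observations come from the same component, the likelihood for component k is f_k(x₁)·f_k(x₂).
  L_1 = [0.35] × [0.06] = 0.021
  L_2 = [0.34] × [0.16] = 0.0544
  L_3 = [0.24] × [0.18] = 0.0432
  L_4 = [0.23] × [0.34] = 0.0782
Prior × likelihood for each component:
  P(Z=1)·L_1 = 0.24 × 0.021 = 0.00504
  P(Z=2)·L_2 = 0.50 × 0.0544 = 0.0272
  P(Z=3)·L_3 = 0.18 × 0.0432 = 0.007776
  P(Z=4)·L_4 = 0.08 × 0.0782 = 0.006256
Normaliser: 0.00504 + 0.0272 + 0.007776 + 0.006256 = 0.046272
Responsibility of Cluster 1: 0.00504 / 0.046272 ≈ 0.1089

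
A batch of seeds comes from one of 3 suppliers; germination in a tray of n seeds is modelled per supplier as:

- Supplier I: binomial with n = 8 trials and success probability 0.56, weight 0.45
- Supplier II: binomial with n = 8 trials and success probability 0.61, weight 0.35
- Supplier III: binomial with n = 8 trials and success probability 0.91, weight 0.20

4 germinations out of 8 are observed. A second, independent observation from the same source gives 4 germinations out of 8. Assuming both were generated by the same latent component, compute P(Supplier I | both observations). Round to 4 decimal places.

The responsibility of component k is w_k f_k(x) divided by Σ_j w_j f_j(x).
Since both observations come from the same component, the likelihood for component k is f_k(x₁)·f_k(x₂).
  p_I = [0.258024] × [0.258024] = 0.0665766
  p_II = [0.224221] × [0.224221] = 0.0502749
  p_III = [0.00314944] × [0.00314944] = 9.91899e-06
Prior × likelihood for each component:
  w_I·p_I = 0.45 × 0.0665766 = 0.0299595
  w_II·p_II = 0.35 × 0.0502749 = 0.0175962
  w_III·p_III = 0.20 × 9.91899e-06 = 1.9838e-06
Marginal: 0.0299595 + 0.0175962 + 1.9838e-06 = 0.0475577
P(Supplier I | data) = 0.0299595 / 0.0475577 ≈ 0.6300

0.6300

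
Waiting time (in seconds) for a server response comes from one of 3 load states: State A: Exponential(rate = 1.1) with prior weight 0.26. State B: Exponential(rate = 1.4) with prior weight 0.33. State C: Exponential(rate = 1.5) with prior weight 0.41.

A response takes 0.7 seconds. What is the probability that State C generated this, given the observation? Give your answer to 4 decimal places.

The responsibility of component k is π_k f_k(x) divided by Σ_j π_j f_j(x).
Evaluate each component's likelihood at the observed value:
  f_A = 0.509314
  f_B = 0.525436
  f_C = 0.524907
Prior × likelihood for each component:
  π_A·f_A = 0.26 × 0.509314 = 0.132422
  π_B·f_B = 0.33 × 0.525436 = 0.173394
  π_C·f_C = 0.41 × 0.524907 = 0.215212
Normaliser: 0.132422 + 0.173394 + 0.215212 = 0.521027
So the posterior for State C is 0.215212 / 0.521027 ≈ 0.4131.

0.4131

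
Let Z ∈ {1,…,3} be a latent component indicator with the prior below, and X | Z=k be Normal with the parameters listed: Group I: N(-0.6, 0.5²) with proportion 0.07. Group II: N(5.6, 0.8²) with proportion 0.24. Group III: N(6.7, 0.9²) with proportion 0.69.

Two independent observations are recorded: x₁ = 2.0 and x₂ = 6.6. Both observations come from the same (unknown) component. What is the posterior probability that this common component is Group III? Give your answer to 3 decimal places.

Apply Bayes' rule: the posterior for each component is proportional to its prior times its likelihood at x.
Since both observations come from the same component, the likelihood for component k is f_k(x₁)·f_k(x₂).
  L_I = [1.07221e-06] × [7.48666e-46] = 8.02725e-52
  L_II = [1.99797e-05] × [0.228311] = 4.56159e-06
  L_III = [5.30535e-07] × [0.440541] = 2.33722e-07
Multiply by the mixture weights:
  P(Z=I)·L_I = 0.07 × 8.02725e-52 = 5.61908e-53
  P(Z=II)·L_II = 0.24 × 4.56159e-06 = 1.09478e-06
  P(Z=III)·L_III = 0.69 × 2.33722e-07 = 1.61269e-07
Denominator: 5.61908e-53 + 1.09478e-06 + 1.61269e-07 = 1.25605e-06
Responsibility of Group III: 1.61269e-07 / 1.25605e-06 ≈ 0.128

0.128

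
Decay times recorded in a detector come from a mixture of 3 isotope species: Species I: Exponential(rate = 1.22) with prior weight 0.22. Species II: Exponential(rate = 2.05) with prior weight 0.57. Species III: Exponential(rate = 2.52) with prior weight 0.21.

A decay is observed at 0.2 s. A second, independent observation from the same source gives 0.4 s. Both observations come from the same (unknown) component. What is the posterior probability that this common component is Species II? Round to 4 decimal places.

0.6080

The responsibility of component k is w_k f_k(x) divided by Σ_j w_j f_j(x).
Since both observations come from the same component, the likelihood for component k is f_k(x₁)·f_k(x₂).
  L_I = [0.955855] × [0.748901] = 0.71584
  L_II = [1.36048] × [0.902885] = 1.22836
  L_III = [1.52236] × [0.919669] = 1.40006
Unnormalised posteriors:
  w_I·L_I = 0.22 × 0.71584 = 0.157485
  w_II·L_II = 0.57 × 1.22836 = 0.700165
  w_III·L_III = 0.21 × 1.40006 = 0.294013
Marginal: 0.157485 + 0.700165 + 0.294013 = 1.15166
P(Species II | x₁, x₂) = 0.700165 / 1.15166 ≈ 0.6080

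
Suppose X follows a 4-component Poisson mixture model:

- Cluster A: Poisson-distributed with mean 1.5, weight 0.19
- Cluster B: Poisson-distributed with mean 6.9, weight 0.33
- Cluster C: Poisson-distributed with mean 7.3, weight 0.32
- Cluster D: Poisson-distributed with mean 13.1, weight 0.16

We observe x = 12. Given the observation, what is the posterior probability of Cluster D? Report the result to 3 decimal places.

Apply Bayes' rule: the posterior for each component is proportional to its prior times its likelihood at x.
Poisson probabilities:
  f_A = e^(−1.5)·1.5^12/12! = 6.04389e-08
  f_B = e^(−6.9)·6.9^12/12! = 0.0245031
  f_C = e^(−7.3)·7.3^12/12! = 0.0322989
  f_D = e^(−13.1)·13.1^12/12! = 0.109059
Multiply by the mixture weights:
  π_A·f_A = 0.19 × 6.04389e-08 = 1.14834e-08
  π_B·f_B = 0.33 × 0.0245031 = 0.00808601
  π_C·f_C = 0.32 × 0.0322989 = 0.0103356
  π_D·f_D = 0.16 × 0.109059 = 0.0174494
Normaliser: 1.14834e-08 + 0.00808601 + 0.0103356 + 0.0174494 = 0.0358711
P(Cluster D | x) ≈ 0.486

0.486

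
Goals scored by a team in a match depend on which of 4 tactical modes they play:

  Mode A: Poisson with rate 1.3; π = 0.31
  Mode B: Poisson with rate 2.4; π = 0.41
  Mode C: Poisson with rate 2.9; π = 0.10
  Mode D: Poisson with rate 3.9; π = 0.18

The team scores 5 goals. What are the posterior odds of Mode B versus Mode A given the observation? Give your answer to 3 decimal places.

9.441

The posterior odds equal the prior odds times the likelihood ratio: (π_i/π_j)·(f_i(x)/f_j(x)).
Component likelihoods at x = 5 goals:
  L_A = e^(−1.3)·1.3^5/5! = 0.00843243
  L_B = e^(−2.4)·2.4^5/5! = 0.0601961
  L_C = e^(−2.9)·2.9^5/5! = 0.0940491
  L_D = e^(−3.9)·3.9^5/5! = 0.152193
Posterior odds = (π_B·L_B) / (π_A·L_A) = (0.41·0.0601961) / (0.31·0.00843243) = 0.0246804 / 0.00261405 ≈ 9.441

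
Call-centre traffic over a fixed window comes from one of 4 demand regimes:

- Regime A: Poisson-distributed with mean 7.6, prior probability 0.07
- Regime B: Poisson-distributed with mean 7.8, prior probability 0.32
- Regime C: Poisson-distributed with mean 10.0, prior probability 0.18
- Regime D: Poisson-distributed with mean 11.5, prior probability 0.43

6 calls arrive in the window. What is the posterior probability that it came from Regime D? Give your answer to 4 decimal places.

Apply Bayes' rule: the posterior for each component is proportional to its prior times its likelihood at x.
Evaluate each component's likelihood at the observed value:
  p_A = 0.13394
  p_B = 0.128156
  p_C = 0.0630555
  p_D = 0.0325438
Multiply by the mixture weights:
  π_A·p_A = 0.07 × 0.13394 = 0.00937582
  π_B·p_B = 0.32 × 0.128156 = 0.0410098
  π_C·p_C = 0.18 × 0.0630555 = 0.01135
  π_D·p_D = 0.43 × 0.0325438 = 0.0139938
Marginal: 0.00937582 + 0.0410098 + 0.01135 + 0.0139938 = 0.0757295
Responsibility of Regime D: 0.0139938 / 0.0757295 ≈ 0.1848

0.1848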